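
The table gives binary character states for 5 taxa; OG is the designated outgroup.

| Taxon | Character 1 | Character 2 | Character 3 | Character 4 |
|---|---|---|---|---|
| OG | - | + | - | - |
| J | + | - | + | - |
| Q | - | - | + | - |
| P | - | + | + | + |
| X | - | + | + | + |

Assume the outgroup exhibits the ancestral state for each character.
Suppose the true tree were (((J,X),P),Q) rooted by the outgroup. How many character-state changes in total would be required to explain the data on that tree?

6

Map each character onto (((J,X),P),Q) (rooted by OG) and count the minimum state changes it requires (Fitch parsimony):
Character 1: 1; Character 2: 2; Character 3: 1; Character 4: 2.
Total tree length = 6.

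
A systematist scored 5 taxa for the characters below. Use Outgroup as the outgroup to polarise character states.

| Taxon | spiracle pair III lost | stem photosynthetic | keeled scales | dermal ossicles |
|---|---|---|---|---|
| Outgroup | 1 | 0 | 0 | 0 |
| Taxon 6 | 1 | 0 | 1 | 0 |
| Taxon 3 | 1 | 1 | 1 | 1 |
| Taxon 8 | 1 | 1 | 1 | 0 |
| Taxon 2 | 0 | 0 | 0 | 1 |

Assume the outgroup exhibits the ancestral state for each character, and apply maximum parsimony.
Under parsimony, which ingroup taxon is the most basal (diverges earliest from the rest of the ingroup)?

Taxon 2

Character polarity is set by the outgroup: the derived state is whichever differs from the outgroup's state, so for spiracle pair III lost the derived state is '0', and for the remaining characters it is '1'.
spiracle pair III lost (derived state '0') is unique to Taxon 2 (autapomorphy; uninformative for grouping).
Only Taxon 3 and Taxon 8 show the derived state '1' for stem photosynthetic, supporting them as a clade.
keeled scales: derived state '1' in Taxon 3, Taxon 6, and Taxon 8 only — synapomorphy for {Taxon 3, Taxon 6, Taxon 8}.
dermal ossicles groups Taxon 2 and Taxon 3, which is incompatible with the clades supported by the remaining characters; treating it as convergent (homoplasy) costs fewer steps than any alternative tree.
Most parsimonious ingroup topology: ((Taxon 6,(Taxon 3,Taxon 8)),Taxon 2).
Taxon 2 is sister to the clade containing all other ingroup taxa, so it is the earliest-diverging (most basal) ingroup lineage.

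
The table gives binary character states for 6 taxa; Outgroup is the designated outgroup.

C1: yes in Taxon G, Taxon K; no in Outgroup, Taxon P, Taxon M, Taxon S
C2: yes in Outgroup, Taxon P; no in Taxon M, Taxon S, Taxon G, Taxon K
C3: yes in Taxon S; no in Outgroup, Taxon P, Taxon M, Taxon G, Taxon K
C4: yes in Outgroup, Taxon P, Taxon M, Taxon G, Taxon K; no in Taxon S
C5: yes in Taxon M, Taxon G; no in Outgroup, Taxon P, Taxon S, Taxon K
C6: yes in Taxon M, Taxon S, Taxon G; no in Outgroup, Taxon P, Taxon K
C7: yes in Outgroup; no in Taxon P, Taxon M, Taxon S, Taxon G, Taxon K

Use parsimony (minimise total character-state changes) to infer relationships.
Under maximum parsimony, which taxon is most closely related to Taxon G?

Taxon M

Character polarity is set by the outgroup: the derived state is whichever differs from the outgroup's state, so for C2, C4, C7 the derived state is 'no', and for the remaining characters it is 'yes'.
C1 (state 'yes') occurs in Taxon G and Taxon K but conflicts with the nesting implied by the other characters — most parsimoniously interpreted as homoplasy.
C2: derived state 'no' in Taxon G, Taxon K, Taxon M, and Taxon S only — synapomorphy for {Taxon G, Taxon K, Taxon M, Taxon S}.
C3: derived state 'yes' in Taxon S only — an autapomorphy, so it tells us nothing about relationships among taxa.
C4 (derived state 'no') is unique to Taxon S (autapomorphy; uninformative for grouping).
Only Taxon G and Taxon M show the derived state 'yes' for C5, supporting them as a clade.
C6 (derived state 'yes') is shared by Taxon G, Taxon M, and Taxon S — a synapomorphy uniting that clade.
C7 (derived state 'no') is shared by all ingroup taxa — unites the whole ingroup.
Most parsimonious ingroup topology: (Taxon P,(((Taxon M,Taxon G),Taxon S),Taxon K)).
Taxon G and Taxon M form a cherry on this tree, so they are sister taxa.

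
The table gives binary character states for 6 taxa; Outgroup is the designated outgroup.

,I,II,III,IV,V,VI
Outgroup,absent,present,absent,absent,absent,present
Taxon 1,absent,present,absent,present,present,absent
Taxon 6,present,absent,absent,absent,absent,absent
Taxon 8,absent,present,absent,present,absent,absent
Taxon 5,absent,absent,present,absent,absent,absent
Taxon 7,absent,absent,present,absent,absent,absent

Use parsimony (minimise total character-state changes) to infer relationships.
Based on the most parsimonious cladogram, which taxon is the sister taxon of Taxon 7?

Character polarity is set by the outgroup: the derived state is whichever differs from the outgroup's state, so for II, VI the derived state is 'absent', and for the remaining characters it is 'present'.
I: derived state 'present' in Taxon 6 only — an autapomorphy, so it tells us nothing about relationships among taxa.
II (derived state 'absent') is shared by Taxon 5, Taxon 6, and Taxon 7 — a synapomorphy uniting that clade.
III (derived state 'present') is shared by Taxon 5 and Taxon 7 — a synapomorphy uniting that clade.
IV: derived state 'present' in Taxon 1 and Taxon 8 only — synapomorphy for {Taxon 1, Taxon 8}.
V (derived state 'present') is unique to Taxon 1 (autapomorphy; uninformative for grouping).
All ingroup taxa share the derived state 'absent' for VI; it defines the ingroup but does not resolve relationships within it.
Most parsimonious ingroup topology: ((Taxon 1,Taxon 8),(Taxon 6,(Taxon 5,Taxon 7))).
Taxon 7 and Taxon 5 form a cherry on this tree, so they are sister taxa.

Taxon 5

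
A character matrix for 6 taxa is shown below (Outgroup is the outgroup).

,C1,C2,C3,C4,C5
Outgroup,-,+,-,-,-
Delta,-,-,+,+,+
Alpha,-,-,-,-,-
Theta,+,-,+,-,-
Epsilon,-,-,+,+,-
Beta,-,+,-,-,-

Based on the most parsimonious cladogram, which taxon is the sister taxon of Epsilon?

Character polarity is set by the outgroup: the derived state is whichever differs from the outgroup's state, so for C2 the derived state is '-', and for the remaining characters it is '+'.
C1 (derived state '+') is unique to Theta (autapomorphy; uninformative for grouping).
Only Alpha, Delta, Epsilon, and Theta show the derived state '-' for C2, supporting them as a clade.
C3: derived state '+' in Delta, Epsilon, and Theta only — synapomorphy for {Delta, Epsilon, Theta}.
C4: derived state '+' in Delta and Epsilon only — synapomorphy for {Delta, Epsilon}.
C5 (derived state '+') is unique to Delta (autapomorphy; uninformative for grouping).
Most parsimonious ingroup topology: (((Theta,(Epsilon,Delta)),Alpha),Beta).
Epsilon and Delta form a cherry on this tree, so they are sister taxa.

Delta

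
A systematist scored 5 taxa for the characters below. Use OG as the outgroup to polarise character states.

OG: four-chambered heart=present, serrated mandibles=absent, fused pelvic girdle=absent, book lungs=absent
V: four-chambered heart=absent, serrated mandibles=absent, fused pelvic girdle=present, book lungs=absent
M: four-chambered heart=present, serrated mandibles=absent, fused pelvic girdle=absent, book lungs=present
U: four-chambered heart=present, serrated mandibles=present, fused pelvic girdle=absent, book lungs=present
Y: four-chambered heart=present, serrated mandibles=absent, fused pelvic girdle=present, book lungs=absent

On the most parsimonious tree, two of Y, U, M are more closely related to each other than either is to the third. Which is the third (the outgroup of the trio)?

Character polarity is set by the outgroup: the derived state is whichever differs from the outgroup's state, so for four-chambered heart the derived state is 'absent', and for the remaining characters it is 'present'.
four-chambered heart: derived state 'absent' in V only — an autapomorphy, so it tells us nothing about relationships among taxa.
serrated mandibles (derived state 'present') is unique to U (autapomorphy; uninformative for grouping).
Only V and Y show the derived state 'present' for fused pelvic girdle, supporting them as a clade.
Only M and U show the derived state 'present' for book lungs, supporting them as a clade.
Most parsimonious ingroup topology: ((V,Y),(M,U)).
M and U share a more recent common ancestor with each other than either does with Y, so Y is the least closely related of the three.

Y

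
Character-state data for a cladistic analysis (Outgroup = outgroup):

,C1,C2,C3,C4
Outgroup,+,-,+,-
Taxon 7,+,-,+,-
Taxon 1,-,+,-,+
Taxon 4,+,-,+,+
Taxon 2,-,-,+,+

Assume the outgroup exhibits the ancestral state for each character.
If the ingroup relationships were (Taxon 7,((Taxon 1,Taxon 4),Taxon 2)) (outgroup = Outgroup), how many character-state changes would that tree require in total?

5

Map each character onto (Taxon 7,((Taxon 1,Taxon 4),Taxon 2)) (rooted by Outgroup) and count the minimum state changes it requires (Fitch parsimony):
C1: 2; C2: 1; C3: 1; C4: 1.
Total tree length = 5.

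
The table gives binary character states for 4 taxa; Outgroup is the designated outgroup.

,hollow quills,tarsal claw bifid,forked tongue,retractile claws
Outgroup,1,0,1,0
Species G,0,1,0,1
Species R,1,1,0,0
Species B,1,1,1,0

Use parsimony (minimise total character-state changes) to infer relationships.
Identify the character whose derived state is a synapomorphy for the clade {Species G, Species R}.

forked tongue

Character polarity is set by the outgroup: the derived state is whichever differs from the outgroup's state, so for hollow quills, forked tongue the derived state is '0', and for the remaining characters it is '1'.
hollow quills (derived state '0') is unique to Species G (autapomorphy; uninformative for grouping).
tarsal claw bifid (derived state '1') is shared by all ingroup taxa — unites the whole ingroup.
forked tongue: derived state '0' in Species G and Species R only — synapomorphy for {Species G, Species R}.
retractile claws: derived state '1' in Species G only — an autapomorphy, so it tells us nothing about relationships among taxa.
Most parsimonious ingroup topology: ((Species G,Species R),Species B).
The clade {Species G, Species R} is supported by forked tongue: its derived state '0' occurs in exactly those taxa and in no other taxon (including the outgroup).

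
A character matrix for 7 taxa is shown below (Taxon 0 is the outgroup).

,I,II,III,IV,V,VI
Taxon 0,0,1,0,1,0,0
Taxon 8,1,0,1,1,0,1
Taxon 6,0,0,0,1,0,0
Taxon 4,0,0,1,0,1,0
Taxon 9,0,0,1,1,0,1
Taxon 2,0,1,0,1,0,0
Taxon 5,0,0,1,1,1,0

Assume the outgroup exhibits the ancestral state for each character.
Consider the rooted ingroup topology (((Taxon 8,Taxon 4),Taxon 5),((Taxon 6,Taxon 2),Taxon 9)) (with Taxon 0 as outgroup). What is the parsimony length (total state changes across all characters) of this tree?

Map each character onto (((Taxon 8,Taxon 4),Taxon 5),((Taxon 6,Taxon 2),Taxon 9)) (rooted by Taxon 0) and count the minimum state changes it requires (Fitch parsimony):
I: 1; II: 2; III: 2; IV: 1; V: 2; VI: 2.
Total tree length = 10.

10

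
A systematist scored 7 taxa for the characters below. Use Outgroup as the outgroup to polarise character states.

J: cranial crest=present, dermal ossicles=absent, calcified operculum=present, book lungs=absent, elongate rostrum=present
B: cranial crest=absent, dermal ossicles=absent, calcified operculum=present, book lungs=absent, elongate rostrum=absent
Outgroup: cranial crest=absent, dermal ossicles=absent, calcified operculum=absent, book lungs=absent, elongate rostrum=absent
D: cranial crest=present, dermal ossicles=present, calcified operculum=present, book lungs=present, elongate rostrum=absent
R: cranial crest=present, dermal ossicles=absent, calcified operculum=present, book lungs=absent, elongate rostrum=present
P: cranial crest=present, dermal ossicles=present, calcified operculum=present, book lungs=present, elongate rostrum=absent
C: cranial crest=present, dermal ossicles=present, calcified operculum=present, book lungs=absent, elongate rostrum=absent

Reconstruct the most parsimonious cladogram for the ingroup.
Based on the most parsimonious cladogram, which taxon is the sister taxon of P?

D

The outgroup has state 'absent' for every character, so 'present' is the derived state throughout.
Only C, D, J, P, and R show the derived state 'present' for cranial crest, supporting them as a clade.
Only C, D, and P show the derived state 'present' for dermal ossicles, supporting them as a clade.
All ingroup taxa share the derived state 'present' for calcified operculum; it defines the ingroup but does not resolve relationships within it.
book lungs (derived state 'present') is shared by D and P — a synapomorphy uniting that clade.
Only J and R show the derived state 'present' for elongate rostrum, supporting them as a clade.
Most parsimonious ingroup topology: ((((D,P),C),(J,R)),B).
P and D form a cherry on this tree, so they are sister taxa.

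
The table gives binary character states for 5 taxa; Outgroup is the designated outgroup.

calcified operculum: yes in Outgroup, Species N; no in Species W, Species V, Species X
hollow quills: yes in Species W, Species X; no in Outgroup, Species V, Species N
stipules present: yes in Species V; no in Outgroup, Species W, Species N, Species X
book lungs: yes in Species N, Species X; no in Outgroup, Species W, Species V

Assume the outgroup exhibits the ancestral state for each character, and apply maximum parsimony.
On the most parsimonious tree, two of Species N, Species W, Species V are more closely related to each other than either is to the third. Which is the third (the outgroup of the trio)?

Species N

Character polarity is set by the outgroup: the derived state is whichever differs from the outgroup's state, so for calcified operculum the derived state is 'no', and for the remaining characters it is 'yes'.
calcified operculum: derived state 'no' in Species V, Species W, and Species X only — synapomorphy for {Species V, Species W, Species X}.
hollow quills (derived state 'yes') is shared by Species W and Species X — a synapomorphy uniting that clade.
stipules present (derived state 'yes') is unique to Species V (autapomorphy; uninformative for grouping).
book lungs (state 'yes') occurs in Species N and Species X but conflicts with the nesting implied by the other characters — most parsimoniously interpreted as homoplasy.
Most parsimonious ingroup topology: (((Species W,Species X),Species V),Species N).
Species W and Species V share a more recent common ancestor with each other than either does with Species N, so Species N is the least closely related of the three.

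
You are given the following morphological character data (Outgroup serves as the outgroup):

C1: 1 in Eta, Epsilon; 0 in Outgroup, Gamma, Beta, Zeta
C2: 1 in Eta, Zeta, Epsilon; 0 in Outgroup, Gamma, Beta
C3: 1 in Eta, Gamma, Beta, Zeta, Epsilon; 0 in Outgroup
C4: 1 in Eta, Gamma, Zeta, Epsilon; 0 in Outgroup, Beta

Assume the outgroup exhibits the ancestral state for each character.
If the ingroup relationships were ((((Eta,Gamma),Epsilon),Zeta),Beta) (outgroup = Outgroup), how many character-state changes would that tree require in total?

Map each character onto ((((Eta,Gamma),Epsilon),Zeta),Beta) (rooted by Outgroup) and count the minimum state changes it requires (Fitch parsimony):
C1: 2; C2: 2; C3: 1; C4: 1.
Total tree length = 6.

6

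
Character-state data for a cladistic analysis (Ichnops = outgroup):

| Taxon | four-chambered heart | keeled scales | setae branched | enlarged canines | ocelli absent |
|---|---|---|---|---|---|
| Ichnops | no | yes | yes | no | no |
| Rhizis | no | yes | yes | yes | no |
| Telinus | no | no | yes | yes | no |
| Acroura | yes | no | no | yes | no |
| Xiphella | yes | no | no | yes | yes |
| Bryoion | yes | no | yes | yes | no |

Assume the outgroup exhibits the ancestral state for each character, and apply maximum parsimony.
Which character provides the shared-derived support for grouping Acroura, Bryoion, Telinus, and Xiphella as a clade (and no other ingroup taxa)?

Character polarity is set by the outgroup: the derived state is whichever differs from the outgroup's state, so for keeled scales, setae branched the derived state is 'no', and for the remaining characters it is 'yes'.
Only Acroura, Bryoion, and Xiphella show the derived state 'yes' for four-chambered heart, supporting them as a clade.
keeled scales (derived state 'no') is shared by Acroura, Bryoion, Telinus, and Xiphella — a synapomorphy uniting that clade.
Only Acroura and Xiphella show the derived state 'no' for setae branched, supporting them as a clade.
All ingroup taxa share the derived state 'yes' for enlarged canines; it defines the ingroup but does not resolve relationships within it.
ocelli absent: derived state 'yes' in Xiphella only — an autapomorphy, so it tells us nothing about relationships among taxa.
Most parsimonious ingroup topology: (Rhizis,(Telinus,((Acroura,Xiphella),Bryoion))).
The clade {Acroura, Bryoion, Telinus, Xiphella} is supported by keeled scales: its derived state 'no' occurs in exactly those taxa and in no other taxon (including the outgroup).

keeled scales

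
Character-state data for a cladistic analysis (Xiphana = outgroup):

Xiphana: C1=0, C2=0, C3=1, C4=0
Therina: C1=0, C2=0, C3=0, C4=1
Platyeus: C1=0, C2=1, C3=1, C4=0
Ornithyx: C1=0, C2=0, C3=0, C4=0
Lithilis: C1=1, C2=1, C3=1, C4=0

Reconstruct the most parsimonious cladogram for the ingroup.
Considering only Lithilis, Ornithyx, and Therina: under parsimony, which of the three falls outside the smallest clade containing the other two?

Lithilis

Character polarity is set by the outgroup: the derived state is whichever differs from the outgroup's state, so for C3 the derived state is '0', and for the remaining characters it is '1'.
C1 (derived state '1') is unique to Lithilis (autapomorphy; uninformative for grouping).
C2: derived state '1' in Lithilis and Platyeus only — synapomorphy for {Lithilis, Platyeus}.
C3: derived state '0' in Ornithyx and Therina only — synapomorphy for {Ornithyx, Therina}.
C4 (derived state '1') is unique to Therina (autapomorphy; uninformative for grouping).
Most parsimonious ingroup topology: ((Therina,Ornithyx),(Platyeus,Lithilis)).
Therina and Ornithyx share a more recent common ancestor with each other than either does with Lithilis, so Lithilis is the least closely related of the three.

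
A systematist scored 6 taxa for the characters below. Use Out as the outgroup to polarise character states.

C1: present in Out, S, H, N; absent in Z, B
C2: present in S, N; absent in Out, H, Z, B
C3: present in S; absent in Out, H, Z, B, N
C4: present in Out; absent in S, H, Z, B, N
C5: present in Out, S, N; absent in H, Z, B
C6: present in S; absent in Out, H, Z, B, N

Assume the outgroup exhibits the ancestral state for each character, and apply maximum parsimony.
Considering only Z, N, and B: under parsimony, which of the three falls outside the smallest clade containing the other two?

Character polarity is set by the outgroup: the derived state is whichever differs from the outgroup's state, so for C1, C4, C5 the derived state is 'absent', and for the remaining characters it is 'present'.
C1 (derived state 'absent') is shared by B and Z — a synapomorphy uniting that clade.
C2: derived state 'present' in N and S only — synapomorphy for {N, S}.
C3: derived state 'present' in S only — an autapomorphy, so it tells us nothing about relationships among taxa.
C4 (derived state 'absent') is shared by all ingroup taxa — unites the whole ingroup.
C5 (derived state 'absent') is shared by B, H, and Z — a synapomorphy uniting that clade.
C6: derived state 'present' in S only — an autapomorphy, so it tells us nothing about relationships among taxa.
Most parsimonious ingroup topology: ((S,N),(H,(Z,B))).
B and Z share a more recent common ancestor with each other than either does with N, so N is the least closely related of the three.

N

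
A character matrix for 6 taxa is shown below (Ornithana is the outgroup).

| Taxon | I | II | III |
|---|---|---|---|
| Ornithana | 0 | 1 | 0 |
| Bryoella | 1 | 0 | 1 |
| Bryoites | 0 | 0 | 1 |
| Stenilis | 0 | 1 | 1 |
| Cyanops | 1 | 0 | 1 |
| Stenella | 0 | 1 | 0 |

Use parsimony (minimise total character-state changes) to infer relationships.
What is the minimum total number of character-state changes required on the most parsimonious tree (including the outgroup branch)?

Character polarity is set by the outgroup: the derived state is whichever differs from the outgroup's state, so for II the derived state is '0', and for the remaining characters it is '1'.
I: derived state '1' in Bryoella and Cyanops only — synapomorphy for {Bryoella, Cyanops}.
II: derived state '0' in Bryoella, Bryoites, and Cyanops only — synapomorphy for {Bryoella, Bryoites, Cyanops}.
Only Bryoella, Bryoites, Cyanops, and Stenilis show the derived state '1' for III, supporting them as a clade.
Most parsimonious ingroup topology: (((Bryoites,(Bryoella,Cyanops)),Stenilis),Stenella).
Changes per character on this tree: I: 1; II: 1; III: 1.
Total = 3.

3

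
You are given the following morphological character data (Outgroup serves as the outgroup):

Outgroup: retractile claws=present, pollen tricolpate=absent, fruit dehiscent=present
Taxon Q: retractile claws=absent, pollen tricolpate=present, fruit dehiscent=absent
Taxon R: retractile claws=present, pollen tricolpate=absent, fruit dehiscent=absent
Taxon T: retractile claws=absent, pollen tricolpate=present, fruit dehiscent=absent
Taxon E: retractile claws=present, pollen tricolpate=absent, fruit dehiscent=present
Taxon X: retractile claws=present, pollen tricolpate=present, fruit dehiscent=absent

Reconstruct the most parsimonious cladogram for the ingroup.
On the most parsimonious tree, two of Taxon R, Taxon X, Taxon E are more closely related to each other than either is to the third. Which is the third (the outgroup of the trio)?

Taxon E

Character polarity is set by the outgroup: the derived state is whichever differs from the outgroup's state, so for retractile claws, fruit dehiscent the derived state is 'absent', and for the remaining characters it is 'present'.
retractile claws: derived state 'absent' in Taxon Q and Taxon T only — synapomorphy for {Taxon Q, Taxon T}.
Only Taxon Q, Taxon T, and Taxon X show the derived state 'present' for pollen tricolpate, supporting them as a clade.
Only Taxon Q, Taxon R, Taxon T, and Taxon X show the derived state 'absent' for fruit dehiscent, supporting them as a clade.
Most parsimonious ingroup topology: ((((Taxon Q,Taxon T),Taxon X),Taxon R),Taxon E).
Taxon X and Taxon R share a more recent common ancestor with each other than either does with Taxon E, so Taxon E is the least closely related of the three.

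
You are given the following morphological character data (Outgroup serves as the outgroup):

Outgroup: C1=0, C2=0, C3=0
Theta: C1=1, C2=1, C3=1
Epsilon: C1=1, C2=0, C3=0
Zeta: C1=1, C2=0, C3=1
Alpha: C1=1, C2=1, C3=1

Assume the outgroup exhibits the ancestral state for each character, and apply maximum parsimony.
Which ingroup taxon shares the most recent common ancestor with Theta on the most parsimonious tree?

Alpha

The outgroup has state '0' for every character, so '1' is the derived state throughout.
C1 (derived state '1') is shared by all ingroup taxa — unites the whole ingroup.
C2: derived state '1' in Alpha and Theta only — synapomorphy for {Alpha, Theta}.
Only Alpha, Theta, and Zeta show the derived state '1' for C3, supporting them as a clade.
Most parsimonious ingroup topology: (((Theta,Alpha),Zeta),Epsilon).
Theta and Alpha form a cherry on this tree, so they are sister taxa.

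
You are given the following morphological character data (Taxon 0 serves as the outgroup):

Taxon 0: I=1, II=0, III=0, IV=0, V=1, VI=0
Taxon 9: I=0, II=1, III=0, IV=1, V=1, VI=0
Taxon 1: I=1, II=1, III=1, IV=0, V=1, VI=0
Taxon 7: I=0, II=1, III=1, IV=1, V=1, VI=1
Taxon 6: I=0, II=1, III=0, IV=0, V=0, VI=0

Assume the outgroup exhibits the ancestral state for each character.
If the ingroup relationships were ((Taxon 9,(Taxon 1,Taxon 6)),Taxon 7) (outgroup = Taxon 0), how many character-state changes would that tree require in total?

Map each character onto ((Taxon 9,(Taxon 1,Taxon 6)),Taxon 7) (rooted by Taxon 0) and count the minimum state changes it requires (Fitch parsimony):
I: 2; II: 1; III: 2; IV: 2; V: 1; VI: 1.
Total tree length = 9.

9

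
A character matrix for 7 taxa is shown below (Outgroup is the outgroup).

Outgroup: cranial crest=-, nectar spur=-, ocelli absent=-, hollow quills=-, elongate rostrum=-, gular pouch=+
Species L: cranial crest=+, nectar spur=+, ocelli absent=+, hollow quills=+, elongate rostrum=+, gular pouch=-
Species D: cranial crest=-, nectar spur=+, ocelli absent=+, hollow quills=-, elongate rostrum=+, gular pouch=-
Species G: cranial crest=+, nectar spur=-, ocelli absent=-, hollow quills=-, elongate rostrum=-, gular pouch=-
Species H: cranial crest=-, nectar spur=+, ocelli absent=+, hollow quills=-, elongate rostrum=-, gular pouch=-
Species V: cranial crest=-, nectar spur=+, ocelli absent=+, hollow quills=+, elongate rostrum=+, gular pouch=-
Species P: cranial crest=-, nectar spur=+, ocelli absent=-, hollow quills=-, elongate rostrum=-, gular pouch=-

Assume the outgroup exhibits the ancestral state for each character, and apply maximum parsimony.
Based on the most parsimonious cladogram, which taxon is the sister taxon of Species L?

Species V

Character polarity is set by the outgroup: the derived state is whichever differs from the outgroup's state, so for gular pouch the derived state is '-', and for the remaining characters it is '+'.
cranial crest groups Species G and Species L, which is incompatible with the clades supported by the remaining characters; treating it as convergent (homoplasy) costs fewer steps than any alternative tree.
nectar spur: derived state '+' in Species D, Species H, Species L, Species P, and Species V only — synapomorphy for {Species D, Species H, Species L, Species P, Species V}.
ocelli absent (derived state '+') is shared by Species D, Species H, Species L, and Species V — a synapomorphy uniting that clade.
Only Species L and Species V show the derived state '+' for hollow quills, supporting them as a clade.
elongate rostrum: derived state '+' in Species D, Species L, and Species V only — synapomorphy for {Species D, Species L, Species V}.
gular pouch (derived state '-') is shared by all ingroup taxa — unites the whole ingroup.
Most parsimonious ingroup topology: (((((Species L,Species V),Species D),Species H),Species P),Species G).
Species L and Species V form a cherry on this tree, so they are sister taxa.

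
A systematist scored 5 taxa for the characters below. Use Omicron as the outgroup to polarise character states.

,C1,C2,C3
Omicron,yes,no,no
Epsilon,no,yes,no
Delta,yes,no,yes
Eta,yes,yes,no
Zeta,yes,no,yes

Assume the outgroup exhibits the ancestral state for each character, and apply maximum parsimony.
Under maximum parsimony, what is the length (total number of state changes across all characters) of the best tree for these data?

3

Character polarity is set by the outgroup: the derived state is whichever differs from the outgroup's state, so for C1 the derived state is 'no', and for the remaining characters it is 'yes'.
C1: derived state 'no' in Epsilon only — an autapomorphy, so it tells us nothing about relationships among taxa.
C2: derived state 'yes' in Epsilon and Eta only — synapomorphy for {Epsilon, Eta}.
C3 (derived state 'yes') is shared by Delta and Zeta — a synapomorphy uniting that clade.
Most parsimonious ingroup topology: ((Epsilon,Eta),(Delta,Zeta)).
Changes per character on this tree: C1: 1; C2: 1; C3: 1.
Total = 3.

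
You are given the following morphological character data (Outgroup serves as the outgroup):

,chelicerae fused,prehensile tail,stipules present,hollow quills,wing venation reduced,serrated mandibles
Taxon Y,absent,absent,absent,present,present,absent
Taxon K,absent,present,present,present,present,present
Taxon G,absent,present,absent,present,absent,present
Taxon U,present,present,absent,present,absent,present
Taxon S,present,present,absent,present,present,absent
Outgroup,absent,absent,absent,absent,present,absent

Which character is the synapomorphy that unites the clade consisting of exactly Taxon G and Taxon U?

Character polarity is set by the outgroup: the derived state is whichever differs from the outgroup's state, so for wing venation reduced the derived state is 'absent', and for the remaining characters it is 'present'.
chelicerae fused (state 'present') occurs in Taxon S and Taxon U but conflicts with the nesting implied by the other characters — most parsimoniously interpreted as homoplasy.
prehensile tail (derived state 'present') is shared by Taxon G, Taxon K, Taxon S, and Taxon U — a synapomorphy uniting that clade.
stipules present (derived state 'present') is unique to Taxon K (autapomorphy; uninformative for grouping).
All ingroup taxa share the derived state 'present' for hollow quills; it defines the ingroup but does not resolve relationships within it.
wing venation reduced: derived state 'absent' in Taxon G and Taxon U only — synapomorphy for {Taxon G, Taxon U}.
Only Taxon G, Taxon K, and Taxon U show the derived state 'present' for serrated mandibles, supporting them as a clade.
Most parsimonious ingroup topology: (Taxon Y,(Taxon S,((Taxon G,Taxon U),Taxon K))).
The clade {Taxon G, Taxon U} is supported by wing venation reduced: its derived state 'absent' occurs in exactly those taxa and in no other taxon (including the outgroup).

wing venation reduced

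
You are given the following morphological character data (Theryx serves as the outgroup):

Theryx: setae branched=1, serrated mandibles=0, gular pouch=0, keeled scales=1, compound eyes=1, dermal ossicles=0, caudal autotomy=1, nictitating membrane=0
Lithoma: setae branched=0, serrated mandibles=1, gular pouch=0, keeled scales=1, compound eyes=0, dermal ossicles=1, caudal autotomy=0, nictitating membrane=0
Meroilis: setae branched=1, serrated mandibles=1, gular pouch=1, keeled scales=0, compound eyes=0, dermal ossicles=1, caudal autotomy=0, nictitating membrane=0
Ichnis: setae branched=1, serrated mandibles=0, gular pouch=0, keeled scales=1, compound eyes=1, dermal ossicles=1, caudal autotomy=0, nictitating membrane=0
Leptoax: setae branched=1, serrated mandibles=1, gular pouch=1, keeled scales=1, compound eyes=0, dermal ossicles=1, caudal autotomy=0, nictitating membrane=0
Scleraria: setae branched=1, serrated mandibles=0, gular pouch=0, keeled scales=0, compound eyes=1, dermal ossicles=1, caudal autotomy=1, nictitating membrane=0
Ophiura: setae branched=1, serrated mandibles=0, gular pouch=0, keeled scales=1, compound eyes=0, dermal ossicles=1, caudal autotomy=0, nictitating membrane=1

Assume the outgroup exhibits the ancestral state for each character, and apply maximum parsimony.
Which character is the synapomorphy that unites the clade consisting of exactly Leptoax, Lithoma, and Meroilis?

serrated mandibles

Character polarity is set by the outgroup: the derived state is whichever differs from the outgroup's state, so for setae branched, keeled scales, compound eyes, caudal autotomy the derived state is '0', and for the remaining characters it is '1'.
setae branched: derived state '0' in Lithoma only — an autapomorphy, so it tells us nothing about relationships among taxa.
Only Leptoax, Lithoma, and Meroilis show the derived state '1' for serrated mandibles, supporting them as a clade.
gular pouch (derived state '1') is shared by Leptoax and Meroilis — a synapomorphy uniting that clade.
keeled scales (state '0') occurs in Meroilis and Scleraria but conflicts with the nesting implied by the other characters — most parsimoniously interpreted as homoplasy.
compound eyes (derived state '0') is shared by Leptoax, Lithoma, Meroilis, and Ophiura — a synapomorphy uniting that clade.
dermal ossicles (derived state '1') is shared by all ingroup taxa — unites the whole ingroup.
Only Ichnis, Leptoax, Lithoma, Meroilis, and Ophiura show the derived state '0' for caudal autotomy, supporting them as a clade.
nictitating membrane (derived state '1') is unique to Ophiura (autapomorphy; uninformative for grouping).
Most parsimonious ingroup topology: ((((Lithoma,(Meroilis,Leptoax)),Ophiura),Ichnis),Scleraria).
The clade {Leptoax, Lithoma, Meroilis} is supported by serrated mandibles: its derived state '1' occurs in exactly those taxa and in no other taxon (including the outgroup).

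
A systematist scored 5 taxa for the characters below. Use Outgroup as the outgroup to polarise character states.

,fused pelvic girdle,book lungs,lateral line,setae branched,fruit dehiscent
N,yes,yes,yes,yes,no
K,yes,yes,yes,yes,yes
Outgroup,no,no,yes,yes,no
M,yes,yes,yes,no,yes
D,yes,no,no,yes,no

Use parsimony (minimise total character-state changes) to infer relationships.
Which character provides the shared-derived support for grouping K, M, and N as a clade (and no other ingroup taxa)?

Character polarity is set by the outgroup: the derived state is whichever differs from the outgroup's state, so for lateral line, setae branched the derived state is 'no', and for the remaining characters it is 'yes'.
All ingroup taxa share the derived state 'yes' for fused pelvic girdle; it defines the ingroup but does not resolve relationships within it.
Only K, M, and N show the derived state 'yes' for book lungs, supporting them as a clade.
lateral line: derived state 'no' in D only — an autapomorphy, so it tells us nothing about relationships among taxa.
setae branched: derived state 'no' in M only — an autapomorphy, so it tells us nothing about relationships among taxa.
fruit dehiscent: derived state 'yes' in K and M only — synapomorphy for {K, M}.
Most parsimonious ingroup topology: (((K,M),N),D).
The clade {K, M, N} is supported by book lungs: its derived state 'yes' occurs in exactly those taxa and in no other taxon (including the outgroup).

book lungs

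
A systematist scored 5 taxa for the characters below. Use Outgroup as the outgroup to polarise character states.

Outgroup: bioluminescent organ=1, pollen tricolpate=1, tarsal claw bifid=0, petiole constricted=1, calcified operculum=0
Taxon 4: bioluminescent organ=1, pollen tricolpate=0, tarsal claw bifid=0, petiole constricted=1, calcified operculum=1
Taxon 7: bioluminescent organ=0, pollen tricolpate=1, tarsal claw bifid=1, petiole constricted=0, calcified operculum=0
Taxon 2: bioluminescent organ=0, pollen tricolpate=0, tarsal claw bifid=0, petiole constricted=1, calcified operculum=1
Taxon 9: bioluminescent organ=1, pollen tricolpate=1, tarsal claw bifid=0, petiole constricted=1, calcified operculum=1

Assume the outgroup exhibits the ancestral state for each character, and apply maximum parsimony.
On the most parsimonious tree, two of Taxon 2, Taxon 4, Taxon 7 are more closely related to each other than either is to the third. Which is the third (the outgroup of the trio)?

Character polarity is set by the outgroup: the derived state is whichever differs from the outgroup's state, so for bioluminescent organ, pollen tricolpate, petiole constricted the derived state is '0', and for the remaining characters it is '1'.
bioluminescent organ (state '0') occurs in Taxon 2 and Taxon 7 but conflicts with the nesting implied by the other characters — most parsimoniously interpreted as homoplasy.
pollen tricolpate (derived state '0') is shared by Taxon 2 and Taxon 4 — a synapomorphy uniting that clade.
tarsal claw bifid: derived state '1' in Taxon 7 only — an autapomorphy, so it tells us nothing about relationships among taxa.
petiole constricted: derived state '0' in Taxon 7 only — an autapomorphy, so it tells us nothing about relationships among taxa.
Only Taxon 2, Taxon 4, and Taxon 9 show the derived state '1' for calcified operculum, supporting them as a clade.
Most parsimonious ingroup topology: (((Taxon 4,Taxon 2),Taxon 9),Taxon 7).
Taxon 2 and Taxon 4 share a more recent common ancestor with each other than either does with Taxon 7, so Taxon 7 is the least closely related of the three.

Taxon 7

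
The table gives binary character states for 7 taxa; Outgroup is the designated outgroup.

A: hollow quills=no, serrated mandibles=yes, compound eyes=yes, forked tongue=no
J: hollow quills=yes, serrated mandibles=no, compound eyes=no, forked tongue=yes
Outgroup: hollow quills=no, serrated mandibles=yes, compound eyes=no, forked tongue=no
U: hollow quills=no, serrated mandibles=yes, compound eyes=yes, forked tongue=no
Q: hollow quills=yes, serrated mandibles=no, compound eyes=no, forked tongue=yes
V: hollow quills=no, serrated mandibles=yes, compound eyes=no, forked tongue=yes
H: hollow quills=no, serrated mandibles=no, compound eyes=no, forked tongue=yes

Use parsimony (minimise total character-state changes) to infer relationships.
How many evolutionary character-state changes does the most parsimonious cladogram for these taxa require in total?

4

Character polarity is set by the outgroup: the derived state is whichever differs from the outgroup's state, so for serrated mandibles the derived state is 'no', and for the remaining characters it is 'yes'.
hollow quills (derived state 'yes') is shared by J and Q — a synapomorphy uniting that clade.
Only H, J, and Q show the derived state 'no' for serrated mandibles, supporting them as a clade.
compound eyes: derived state 'yes' in A and U only — synapomorphy for {A, U}.
Only H, J, Q, and V show the derived state 'yes' for forked tongue, supporting them as a clade.
Most parsimonious ingroup topology: ((U,A),(((J,Q),H),V)).
Changes per character on this tree: hollow quills: 1; serrated mandibles: 1; compound eyes: 1; forked tongue: 1.
Total = 4.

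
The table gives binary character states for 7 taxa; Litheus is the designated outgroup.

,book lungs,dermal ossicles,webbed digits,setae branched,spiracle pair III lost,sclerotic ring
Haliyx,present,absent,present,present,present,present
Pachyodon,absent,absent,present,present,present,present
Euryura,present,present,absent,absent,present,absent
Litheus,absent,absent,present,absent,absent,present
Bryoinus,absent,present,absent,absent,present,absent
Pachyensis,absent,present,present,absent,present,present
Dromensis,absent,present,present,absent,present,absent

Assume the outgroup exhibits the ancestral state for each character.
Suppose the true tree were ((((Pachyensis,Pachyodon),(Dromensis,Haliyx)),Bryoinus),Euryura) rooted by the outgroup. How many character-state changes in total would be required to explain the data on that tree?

13

Map each character onto ((((Pachyensis,Pachyodon),(Dromensis,Haliyx)),Bryoinus),Euryura) (rooted by Litheus) and count the minimum state changes it requires (Fitch parsimony):
book lungs: 2; dermal ossicles: 3; webbed digits: 2; setae branched: 2; spiracle pair III lost: 1; sclerotic ring: 3.
Total tree length = 13.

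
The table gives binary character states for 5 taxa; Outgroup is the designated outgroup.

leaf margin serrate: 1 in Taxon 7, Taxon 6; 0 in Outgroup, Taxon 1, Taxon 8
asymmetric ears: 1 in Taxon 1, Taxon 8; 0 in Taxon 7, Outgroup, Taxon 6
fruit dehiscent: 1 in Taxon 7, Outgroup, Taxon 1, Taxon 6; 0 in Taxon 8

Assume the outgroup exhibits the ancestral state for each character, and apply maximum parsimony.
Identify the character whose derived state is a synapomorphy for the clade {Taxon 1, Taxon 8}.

Character polarity is set by the outgroup: the derived state is whichever differs from the outgroup's state, so for fruit dehiscent the derived state is '0', and for the remaining characters it is '1'.
Only Taxon 6 and Taxon 7 show the derived state '1' for leaf margin serrate, supporting them as a clade.
asymmetric ears: derived state '1' in Taxon 1 and Taxon 8 only — synapomorphy for {Taxon 1, Taxon 8}.
fruit dehiscent (derived state '0') is unique to Taxon 8 (autapomorphy; uninformative for grouping).
Most parsimonious ingroup topology: ((Taxon 1,Taxon 8),(Taxon 7,Taxon 6)).
The clade {Taxon 1, Taxon 8} is supported by asymmetric ears: its derived state '1' occurs in exactly those taxa and in no other taxon (including the outgroup).

asymmetric ears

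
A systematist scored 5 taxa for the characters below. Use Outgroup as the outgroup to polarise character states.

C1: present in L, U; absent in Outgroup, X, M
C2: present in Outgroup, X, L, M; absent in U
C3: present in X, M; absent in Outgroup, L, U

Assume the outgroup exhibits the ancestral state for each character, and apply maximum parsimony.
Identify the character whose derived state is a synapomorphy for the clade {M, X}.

C3

Character polarity is set by the outgroup: the derived state is whichever differs from the outgroup's state, so for C2 the derived state is 'absent', and for the remaining characters it is 'present'.
Only L and U show the derived state 'present' for C1, supporting them as a clade.
C2 (derived state 'absent') is unique to U (autapomorphy; uninformative for grouping).
C3 (derived state 'present') is shared by M and X — a synapomorphy uniting that clade.
Most parsimonious ingroup topology: ((X,M),(L,U)).
The clade {M, X} is supported by C3: its derived state 'present' occurs in exactly those taxa and in no other taxon (including the outgroup).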